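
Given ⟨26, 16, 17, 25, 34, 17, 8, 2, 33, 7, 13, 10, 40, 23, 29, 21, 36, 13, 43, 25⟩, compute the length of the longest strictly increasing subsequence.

7

One longest increasing subsequence is 2, 7, 13, 23, 29, 36, 43 (positions 8,10,11,14,15,17,19), of length 7; no longer one exists.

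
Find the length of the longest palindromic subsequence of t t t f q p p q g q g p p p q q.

One longest palindromic subsequence is qppgqgppq (positions 5,6,7,9,10,11,13,14,16); it reads the same forward and backward, and the interval DP gives dp[1][16] = 9.

9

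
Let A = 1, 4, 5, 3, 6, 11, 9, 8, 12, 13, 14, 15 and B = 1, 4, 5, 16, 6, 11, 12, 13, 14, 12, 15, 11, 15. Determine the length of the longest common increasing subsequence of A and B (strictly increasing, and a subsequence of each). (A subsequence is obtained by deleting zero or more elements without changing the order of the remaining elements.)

9

For each value that appears in both, track the longest common increasing run ending there.
The best achievable length is 9; one witness is 1, 4, 5, 6, 11, 12, 13, 14, 15 (A-positions 1,2,3,5,6,9,10,11,12, B-positions 1,2,3,5,6,7,8,9,11).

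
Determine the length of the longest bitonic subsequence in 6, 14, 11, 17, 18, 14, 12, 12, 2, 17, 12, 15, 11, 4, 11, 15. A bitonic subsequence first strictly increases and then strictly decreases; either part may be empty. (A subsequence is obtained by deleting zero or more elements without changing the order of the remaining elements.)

Let inc[i] be the LIS ending at i and dec[i] the longest strictly decreasing subsequence starting at i. inc = [1, 2, 2, 3, 4, 3, 3, 3, 1, 4, 3, 4, 2, 2, 3, 4], dec = [2, 4, 2, 5, 5, 4, 3, 3, 1, 4, 3, 3, 2, 1, 1, 1].
max_i inc[i]+dec[i]−1 = 8, with one witness 6, 14, 17, 18, 17, 15, 11, 4.

8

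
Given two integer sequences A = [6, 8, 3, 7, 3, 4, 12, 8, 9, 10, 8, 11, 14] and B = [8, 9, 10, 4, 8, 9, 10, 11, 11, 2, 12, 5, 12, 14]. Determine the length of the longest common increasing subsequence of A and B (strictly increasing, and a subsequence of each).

For each value that appears in both, track the longest common increasing run ending there.
The best achievable length is 6; one witness is 4, 8, 9, 10, 11, 14 (A-positions 6,8,9,10,12,13, B-positions 4,5,6,7,8,14).

6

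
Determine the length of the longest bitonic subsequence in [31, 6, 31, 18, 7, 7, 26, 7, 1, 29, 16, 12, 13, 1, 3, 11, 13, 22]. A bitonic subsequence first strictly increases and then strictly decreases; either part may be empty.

7

One longest bitonic subsequence is 6, 18, 26, 29, 16, 13, 11 (positions 2,4,7,10,11,13,16): it rises to 29 then falls. Length 7 is optimal.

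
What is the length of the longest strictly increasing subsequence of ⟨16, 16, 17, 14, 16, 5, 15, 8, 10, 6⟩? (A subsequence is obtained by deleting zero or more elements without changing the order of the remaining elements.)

3

One longest increasing subsequence is 5, 8, 10 (positions 6,8,9), of length 3; no longer one exists.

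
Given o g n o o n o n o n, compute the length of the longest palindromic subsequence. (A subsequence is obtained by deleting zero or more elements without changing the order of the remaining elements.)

One longest palindromic subsequence is nononon (positions 3,4,6,7,8,9,10); it reads the same forward and backward, and the interval DP gives dp[1][10] = 7.

7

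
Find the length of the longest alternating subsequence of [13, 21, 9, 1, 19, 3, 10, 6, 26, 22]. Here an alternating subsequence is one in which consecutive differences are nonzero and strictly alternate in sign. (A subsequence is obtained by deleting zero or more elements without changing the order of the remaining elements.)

Track the best alternating length ending on an up-step vs a down-step at each position: up/down = 1/1, 2/1, 1/3, 1/3, 4/3, 4/5, 6/5, 6/7, 8/1, 8/9.
The maximum over both is 9; one such subsequence is 13, 21, 9, 19, 3, 10, 6, 26, 22.

9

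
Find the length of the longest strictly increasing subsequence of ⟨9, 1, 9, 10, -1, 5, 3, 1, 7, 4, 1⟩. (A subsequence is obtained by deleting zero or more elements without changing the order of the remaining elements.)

3

Scanning left to right, the best length ending at each element is: 9→1, 1→1, 9→2, 10→3, -1→1, 5→2, 3→2, 1→2, 7→3, 4→3, 1→2.
So the longest increasing subsequence has length 3, e.g. 1, 9, 10.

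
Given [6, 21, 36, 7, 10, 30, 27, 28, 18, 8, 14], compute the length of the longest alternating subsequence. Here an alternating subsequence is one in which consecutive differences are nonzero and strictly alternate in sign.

Track the best alternating length ending on an up-step vs a down-step at each position: up/down = 1/1, 2/1, 2/1, 2/3, 4/3, 4/3, 4/5, 6/5, 4/7, 4/7, 8/7.
The maximum over both is 8; one such subsequence is 6, 21, 7, 30, 27, 28, 8, 14.

8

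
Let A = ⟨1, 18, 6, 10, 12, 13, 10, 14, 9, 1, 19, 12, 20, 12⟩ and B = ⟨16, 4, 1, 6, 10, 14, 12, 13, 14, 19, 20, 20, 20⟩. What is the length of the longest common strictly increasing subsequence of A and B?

For each value that appears in both, track the longest common increasing run ending there.
The best achievable length is 8; one witness is 1, 6, 10, 12, 13, 14, 19, 20 (A-positions 1,3,4,5,6,8,11,13, B-positions 3,4,5,7,8,9,10,11).

8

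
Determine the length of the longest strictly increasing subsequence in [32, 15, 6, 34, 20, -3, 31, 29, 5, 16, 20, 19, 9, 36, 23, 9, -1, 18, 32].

6

Scanning left to right, the best length ending at each element is: 32→1, 15→1, 6→1, 34→2, 20→2, -3→1, 31→3, 29→3, 5→2, 16→3, 20→4, 19→4, 9→3, 36→5, 23→5, 9→3, -1→2, 18→4, 32→6.
So the longest increasing subsequence has length 6, e.g. -3, 5, 16, 20, 23, 32.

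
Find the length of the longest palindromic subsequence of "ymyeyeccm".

Using dp[i][j] = 2 + dp[i+1][j−1] if the ends match, else max(dp[i+1][j], dp[i][j−1]):
dp[1][9] = 5. A witness is meyem at positions 2,4,5,6,9.

5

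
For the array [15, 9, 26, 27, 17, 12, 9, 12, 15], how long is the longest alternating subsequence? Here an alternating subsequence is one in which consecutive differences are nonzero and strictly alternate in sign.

5

Track the best alternating length ending on an up-step vs a down-step at each position: up/down = 1/1, 1/2, 3/1, 3/1, 3/4, 3/4, 1/4, 5/4, 5/4.
The maximum over both is 5; one such subsequence is 15, 9, 26, 9, 12.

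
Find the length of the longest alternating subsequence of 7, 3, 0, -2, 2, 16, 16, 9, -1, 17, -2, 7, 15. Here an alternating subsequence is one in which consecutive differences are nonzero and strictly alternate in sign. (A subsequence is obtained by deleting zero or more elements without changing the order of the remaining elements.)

A longest alternating subsequence is 7, 3, 16, 9, 17, -2, 7 (positions 1,2,6,8,10,11,12); its 6 consecutive differences strictly alternate in sign, and length 7 is optimal.

7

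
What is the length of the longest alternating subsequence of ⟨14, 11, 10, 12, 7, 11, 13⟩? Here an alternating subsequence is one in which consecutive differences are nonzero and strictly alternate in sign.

A longest alternating subsequence is 14, 11, 12, 7, 11 (positions 1,2,4,5,6); its 4 consecutive differences strictly alternate in sign, and length 5 is optimal.

5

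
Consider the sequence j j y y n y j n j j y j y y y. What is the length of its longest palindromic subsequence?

Using dp[i][j] = 2 + dp[i+1][j−1] if the ends match, else max(dp[i+1][j], dp[i][j−1]):
dp[1][15] = 10. A witness is yyyjjjjyyy at positions 3,4,6,7,9,10,12,13,14,15.

10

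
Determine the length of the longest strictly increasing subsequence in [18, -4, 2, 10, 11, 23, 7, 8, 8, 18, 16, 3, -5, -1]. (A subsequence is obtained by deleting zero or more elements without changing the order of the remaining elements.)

Scanning left to right, the best length ending at each element is: 18→1, -4→1, 2→2, 10→3, 11→4, 23→5, 7→3, 8→4, 8→4, 18→5, 16→5, 3→3, -5→1, -1→2.
So the longest increasing subsequence has length 5, e.g. -4, 2, 10, 11, 23.

5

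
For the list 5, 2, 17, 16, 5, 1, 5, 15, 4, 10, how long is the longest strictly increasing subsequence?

Let dp[i] be the longest increasing subsequence ending at position i. Then dp = [1, 1, 2, 2, 2, 1, 2, 3, 2, 3].
The maximum is 3; one witness is 2, 5, 15 at positions 2,5,8.

3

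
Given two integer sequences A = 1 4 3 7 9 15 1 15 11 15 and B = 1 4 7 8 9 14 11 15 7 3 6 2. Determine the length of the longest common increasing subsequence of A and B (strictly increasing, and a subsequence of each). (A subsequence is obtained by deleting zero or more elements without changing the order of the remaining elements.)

For each value that appears in both, track the longest common increasing run ending there.
The best achievable length is 6; one witness is 1, 4, 7, 9, 11, 15 (A-positions 1,2,4,5,9,10, B-positions 1,2,3,5,7,8).

6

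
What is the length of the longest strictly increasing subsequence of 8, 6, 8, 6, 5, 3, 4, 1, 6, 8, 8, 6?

Scanning left to right, the best length ending at each element is: 8→1, 6→1, 8→2, 6→1, 5→1, 3→1, 4→2, 1→1, 6→3, 8→4, 8→4, 6→3.
So the longest increasing subsequence has length 4, e.g. 3, 4, 6, 8.

4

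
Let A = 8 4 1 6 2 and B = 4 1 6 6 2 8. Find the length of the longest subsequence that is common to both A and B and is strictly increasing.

A longest common strictly increasing subsequence is 4, 6 (length 2); it appears in order in both A and B, and no longer such subsequence exists.

2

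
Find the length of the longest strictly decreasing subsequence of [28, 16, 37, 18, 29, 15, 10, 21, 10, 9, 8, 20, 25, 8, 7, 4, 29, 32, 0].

Let dp[i] be the longest decreasing subsequence ending at position i. Then dp = [1, 2, 1, 2, 2, 3, 4, 3, 4, 5, 6, 4, 3, 6, 7, 8, 2, 2, 9].
The maximum is 9; one witness is 28, 16, 15, 10, 9, 8, 7, 4, 0 at positions 1,2,6,7,10,11,15,16,19.

9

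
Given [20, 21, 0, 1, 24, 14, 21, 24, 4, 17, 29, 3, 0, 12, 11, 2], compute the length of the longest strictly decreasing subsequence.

Let dp[i] be the longest decreasing subsequence ending at position i. Then dp = [1, 1, 2, 2, 1, 2, 2, 1, 3, 3, 1, 4, 5, 4, 5, 6].
The maximum is 6; one witness is 24, 21, 17, 12, 11, 2 at positions 5,7,10,14,15,16.

6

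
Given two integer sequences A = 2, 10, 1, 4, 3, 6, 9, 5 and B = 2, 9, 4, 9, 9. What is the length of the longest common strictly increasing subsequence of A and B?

For each value that appears in both, track the longest common increasing run ending there.
The best achievable length is 3; one witness is 2, 4, 9 (A-positions 1,4,7, B-positions 1,3,4).

3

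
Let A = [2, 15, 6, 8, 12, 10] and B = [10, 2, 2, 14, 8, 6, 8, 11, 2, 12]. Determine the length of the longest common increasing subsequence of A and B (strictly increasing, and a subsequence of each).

4

For each value that appears in both, track the longest common increasing run ending there.
The best achievable length is 4; one witness is 2, 6, 8, 12 (A-positions 1,3,4,5, B-positions 2,6,7,10).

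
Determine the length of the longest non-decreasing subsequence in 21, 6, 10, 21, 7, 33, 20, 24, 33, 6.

5

Scanning left to right, the best length ending at each element is: 21→1, 6→1, 10→2, 21→3, 7→2, 33→4, 20→3, 24→4, 33→5, 6→2.
So the longest non-decreasing subsequence has length 5, e.g. 6, 10, 21, 33, 33.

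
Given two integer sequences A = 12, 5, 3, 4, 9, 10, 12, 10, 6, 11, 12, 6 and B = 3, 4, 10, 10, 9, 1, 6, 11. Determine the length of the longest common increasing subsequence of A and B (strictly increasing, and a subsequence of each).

4

For each value that appears in both, track the longest common increasing run ending there.
The best achievable length is 4; one witness is 3, 4, 10, 11 (A-positions 3,4,6,10, B-positions 1,2,3,8).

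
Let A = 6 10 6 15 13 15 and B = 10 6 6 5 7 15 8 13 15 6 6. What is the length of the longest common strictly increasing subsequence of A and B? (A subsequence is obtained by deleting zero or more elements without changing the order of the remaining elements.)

3

For each value that appears in both, track the longest common increasing run ending there.
The best achievable length is 3; one witness is 10, 13, 15 (A-positions 2,5,6, B-positions 1,8,9).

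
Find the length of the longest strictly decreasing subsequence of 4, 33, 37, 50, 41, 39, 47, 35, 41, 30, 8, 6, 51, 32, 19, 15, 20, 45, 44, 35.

7

One longest decreasing subsequence is 50, 41, 39, 35, 30, 8, 6 (positions 4,5,6,8,10,11,12), of length 7; no longer one exists.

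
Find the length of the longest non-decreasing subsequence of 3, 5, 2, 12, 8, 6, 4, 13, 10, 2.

Let dp[i] be the longest non-decreasing subsequence ending at position i. Then dp = [1, 2, 1, 3, 3, 3, 2, 4, 4, 2].
The maximum is 4; one witness is 3, 5, 12, 13 at positions 1,2,4,8.

4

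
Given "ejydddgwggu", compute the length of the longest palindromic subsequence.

3

One longest palindromic subsequence is ggg (positions 7,9,10); it reads the same forward and backward, and the interval DP gives dp[1][11] = 3.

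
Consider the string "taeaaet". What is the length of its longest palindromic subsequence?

One longest palindromic subsequence is teaaet (positions 1,3,4,5,6,7); it reads the same forward and backward, and the interval DP gives dp[1][7] = 6.

6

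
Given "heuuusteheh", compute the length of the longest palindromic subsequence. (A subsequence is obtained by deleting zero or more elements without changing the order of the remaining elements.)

7

One longest palindromic subsequence is heuuueh (positions 1,2,3,4,5,10,11); it reads the same forward and backward, and the interval DP gives dp[1][11] = 7.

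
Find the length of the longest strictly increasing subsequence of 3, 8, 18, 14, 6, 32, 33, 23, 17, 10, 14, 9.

5

One longest increasing subsequence is 3, 8, 18, 32, 33 (positions 1,2,3,6,7), of length 5; no longer one exists.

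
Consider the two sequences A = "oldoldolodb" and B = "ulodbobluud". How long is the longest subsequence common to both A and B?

6

A longest common subsequence is lodold (length 6); the LCS DP confirms no longer common subsequence exists.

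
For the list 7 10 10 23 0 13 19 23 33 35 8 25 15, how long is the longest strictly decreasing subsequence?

3

Scanning left to right, the best length ending at each element is: 7→1, 10→1, 10→1, 23→1, 0→2, 13→2, 19→2, 23→1, 33→1, 35→1, 8→3, 25→2, 15→3.
So the longest decreasing subsequence has length 3, e.g. 23, 13, 8.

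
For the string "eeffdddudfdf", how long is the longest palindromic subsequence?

8

Using dp[i][j] = 2 + dp[i+1][j−1] if the ends match, else max(dp[i+1][j], dp[i][j−1]):
dp[1][12] = 8. A witness is ffddddff at positions 3,4,5,6,7,9,10,12.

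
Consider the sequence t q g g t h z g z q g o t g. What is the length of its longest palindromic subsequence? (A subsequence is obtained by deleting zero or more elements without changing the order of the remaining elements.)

7

One longest palindromic subsequence is gtgqgtg (positions 3,5,8,10,11,13,14); it reads the same forward and backward, and the interval DP gives dp[1][14] = 7.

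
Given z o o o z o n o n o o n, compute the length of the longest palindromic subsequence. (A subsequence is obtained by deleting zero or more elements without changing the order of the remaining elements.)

One longest palindromic subsequence is oononoo (positions 4,6,7,8,9,10,11); it reads the same forward and backward, and the interval DP gives dp[1][12] = 7.

7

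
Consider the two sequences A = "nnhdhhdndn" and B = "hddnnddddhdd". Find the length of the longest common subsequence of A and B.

A longest common subsequence is nndhdd (length 6); the LCS DP confirms no longer common subsequence exists.

6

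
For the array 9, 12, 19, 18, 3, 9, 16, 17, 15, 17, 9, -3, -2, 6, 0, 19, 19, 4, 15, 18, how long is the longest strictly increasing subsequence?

6

Let dp[i] be the longest increasing subsequence ending at position i. Then dp = [1, 2, 3, 3, 1, 2, 3, 4, 3, 4, 2, 1, 2, 3, 3, 5, 5, 4, 5, 6].
The maximum is 6; one witness is -3, -2, 0, 4, 15, 18 at positions 12,13,15,18,19,20.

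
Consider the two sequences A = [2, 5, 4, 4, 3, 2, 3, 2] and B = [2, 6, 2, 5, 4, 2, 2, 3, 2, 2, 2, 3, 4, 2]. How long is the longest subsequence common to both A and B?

7

Backtracking the LCS table gives one alignment: 2 (A1,B3) → 5 (A2,B4) → 4 (A3,B5) → 3 (A5,B8) → 2 (A6,B11) → 3 (A7,B12) → 2 (A8,B14).
So the longest common subsequence has length 7.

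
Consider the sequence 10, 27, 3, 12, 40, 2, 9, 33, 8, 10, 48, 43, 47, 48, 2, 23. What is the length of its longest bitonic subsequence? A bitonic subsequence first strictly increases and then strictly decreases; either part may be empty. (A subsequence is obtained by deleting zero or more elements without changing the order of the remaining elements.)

Let inc[i] be the LIS ending at i and dec[i] the longest strictly decreasing subsequence starting at i. inc = [1, 2, 1, 2, 3, 1, 2, 3, 2, 3, 4, 4, 5, 6, 1, 4], dec = [4, 5, 2, 4, 4, 1, 3, 3, 2, 2, 3, 2, 2, 2, 1, 1].
max_i inc[i]+dec[i]−1 = 7, with one witness 10, 27, 40, 43, 47, 48, 23.

7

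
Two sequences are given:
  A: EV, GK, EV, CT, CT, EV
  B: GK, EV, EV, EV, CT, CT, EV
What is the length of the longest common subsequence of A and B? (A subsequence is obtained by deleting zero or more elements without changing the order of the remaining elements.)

5

Backtracking the LCS table gives one alignment: EV (A1,B3) → EV (A3,B4) → CT (A4,B5) → CT (A5,B6) → EV (A6,B7).
So the longest common subsequence has length 5.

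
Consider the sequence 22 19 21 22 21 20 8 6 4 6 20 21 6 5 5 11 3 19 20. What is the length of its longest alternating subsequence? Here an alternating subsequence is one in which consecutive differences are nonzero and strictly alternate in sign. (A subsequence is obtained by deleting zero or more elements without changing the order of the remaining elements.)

9

Track the best alternating length ending on an up-step vs a down-step at each position: up/down = 1/1, 1/2, 3/2, 3/1, 3/4, 3/4, 1/4, 1/4, 1/4, 5/4, 5/4, 5/4, 5/6, 5/6, 5/6, 7/6, 1/8, 9/6, 9/6.
The maximum over both is 9; one such subsequence is 22, 19, 21, 8, 20, 6, 11, 3, 19.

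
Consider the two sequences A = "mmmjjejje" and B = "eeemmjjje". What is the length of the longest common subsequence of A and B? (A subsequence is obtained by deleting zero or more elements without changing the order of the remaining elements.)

6

A longest common subsequence is mmjjje (length 6); the LCS DP confirms no longer common subsequence exists.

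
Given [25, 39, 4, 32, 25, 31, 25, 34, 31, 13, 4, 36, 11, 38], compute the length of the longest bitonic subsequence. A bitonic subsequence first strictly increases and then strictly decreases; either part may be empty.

7

One longest bitonic subsequence is 25, 39, 32, 31, 25, 13, 11 (positions 1,2,4,6,7,10,13): it rises to 39 then falls. Length 7 is optimal.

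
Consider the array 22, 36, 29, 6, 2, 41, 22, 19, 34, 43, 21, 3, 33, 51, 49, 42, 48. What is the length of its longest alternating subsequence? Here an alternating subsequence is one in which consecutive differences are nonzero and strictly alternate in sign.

Track the best alternating length ending on an up-step vs a down-step at each position: up/down = 1/1, 2/1, 2/3, 1/3, 1/3, 4/1, 4/5, 4/5, 6/5, 6/1, 6/7, 4/7, 8/7, 8/1, 8/9, 8/9, 10/9.
The maximum over both is 10; one such subsequence is 22, 36, 29, 41, 22, 34, 21, 51, 42, 48.

10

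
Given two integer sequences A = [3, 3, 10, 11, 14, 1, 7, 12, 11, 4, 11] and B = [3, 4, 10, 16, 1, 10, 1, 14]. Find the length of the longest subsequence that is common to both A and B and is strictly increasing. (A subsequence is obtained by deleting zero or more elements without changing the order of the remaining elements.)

3

A longest common strictly increasing subsequence is 3, 10, 14 (length 3); it appears in order in both A and B, and no longer such subsequence exists.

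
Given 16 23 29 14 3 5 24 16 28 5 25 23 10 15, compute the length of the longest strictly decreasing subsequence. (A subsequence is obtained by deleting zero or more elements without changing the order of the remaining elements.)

5

One longest decreasing subsequence is 29, 28, 25, 23, 10 (positions 3,9,11,12,13), of length 5; no longer one exists.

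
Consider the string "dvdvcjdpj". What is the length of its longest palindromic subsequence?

5

One longest palindromic subsequence is dvdvd (positions 1,2,3,4,7); it reads the same forward and backward, and the interval DP gives dp[1][9] = 5.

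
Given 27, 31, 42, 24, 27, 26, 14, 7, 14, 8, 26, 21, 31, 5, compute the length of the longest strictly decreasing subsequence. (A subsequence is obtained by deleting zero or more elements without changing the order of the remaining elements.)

Scanning left to right, the best length ending at each element is: 27→1, 31→1, 42→1, 24→2, 27→2, 26→3, 14→4, 7→5, 14→4, 8→5, 26→3, 21→4, 31→2, 5→6.
So the longest decreasing subsequence has length 6, e.g. 31, 27, 26, 14, 7, 5.

6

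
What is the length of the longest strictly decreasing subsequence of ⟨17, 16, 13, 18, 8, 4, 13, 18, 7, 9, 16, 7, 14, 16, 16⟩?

Scanning left to right, the best length ending at each element is: 17→1, 16→2, 13→3, 18→1, 8→4, 4→5, 13→3, 18→1, 7→5, 9→4, 16→2, 7→5, 14→3, 16→2, 16→2.
So the longest decreasing subsequence has length 5, e.g. 17, 16, 13, 8, 4.

5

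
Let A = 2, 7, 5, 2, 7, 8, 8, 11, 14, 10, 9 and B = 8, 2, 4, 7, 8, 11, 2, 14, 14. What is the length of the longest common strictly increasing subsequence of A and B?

For each value that appears in both, track the longest common increasing run ending there.
The best achievable length is 5; one witness is 2, 7, 8, 11, 14 (A-positions 1,2,6,8,9, B-positions 2,4,5,6,8).

5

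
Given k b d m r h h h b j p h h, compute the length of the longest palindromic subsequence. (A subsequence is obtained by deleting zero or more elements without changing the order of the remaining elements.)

Using dp[i][j] = 2 + dp[i+1][j−1] if the ends match, else max(dp[i+1][j], dp[i][j−1]):
dp[1][13] = 5. A witness is hhphh at positions 6,7,11,12,13.

5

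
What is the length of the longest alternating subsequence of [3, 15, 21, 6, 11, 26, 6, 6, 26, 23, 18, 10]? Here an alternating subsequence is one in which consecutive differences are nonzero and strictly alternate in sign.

7

Track the best alternating length ending on an up-step vs a down-step at each position: up/down = 1/1, 2/1, 2/1, 2/3, 4/3, 4/1, 2/5, 2/5, 6/1, 6/7, 6/7, 6/7.
The maximum over both is 7; one such subsequence is 3, 15, 6, 11, 6, 26, 23.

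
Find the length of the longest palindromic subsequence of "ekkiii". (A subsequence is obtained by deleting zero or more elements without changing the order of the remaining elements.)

3

Using dp[i][j] = 2 + dp[i+1][j−1] if the ends match, else max(dp[i+1][j], dp[i][j−1]):
dp[1][6] = 3. A witness is iii at positions 4,5,6.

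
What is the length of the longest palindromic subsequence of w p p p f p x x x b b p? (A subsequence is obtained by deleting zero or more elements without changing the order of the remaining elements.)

One longest palindromic subsequence is pxxxp (positions 2,7,8,9,12); it reads the same forward and backward, and the interval DP gives dp[1][12] = 5.

5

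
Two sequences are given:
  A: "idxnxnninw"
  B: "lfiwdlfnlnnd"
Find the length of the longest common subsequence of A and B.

5

Backtracking the LCS table gives one alignment: i (A1,B3) → d (A2,B5) → n (A4,B8) → n (A6,B10) → n (A7,B11).
So the longest common subsequence has length 5.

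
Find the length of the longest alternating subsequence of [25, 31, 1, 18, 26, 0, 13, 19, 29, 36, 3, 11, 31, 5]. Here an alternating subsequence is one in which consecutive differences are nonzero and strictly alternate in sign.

9

Track the best alternating length ending on an up-step vs a down-step at each position: up/down = 1/1, 2/1, 1/3, 4/3, 4/3, 1/5, 6/5, 6/5, 6/3, 6/1, 6/7, 8/7, 8/7, 8/9.
The maximum over both is 9; one such subsequence is 25, 31, 1, 18, 0, 13, 3, 11, 5.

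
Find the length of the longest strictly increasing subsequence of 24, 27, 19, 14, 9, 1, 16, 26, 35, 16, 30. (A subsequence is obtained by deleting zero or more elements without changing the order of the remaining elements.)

4

Scanning left to right, the best length ending at each element is: 24→1, 27→2, 19→1, 14→1, 9→1, 1→1, 16→2, 26→3, 35→4, 16→2, 30→4.
So the longest increasing subsequence has length 4, e.g. 14, 16, 26, 35.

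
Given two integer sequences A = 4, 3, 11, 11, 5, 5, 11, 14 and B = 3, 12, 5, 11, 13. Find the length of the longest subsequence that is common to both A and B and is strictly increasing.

A longest common strictly increasing subsequence is 3, 5, 11 (length 3); it appears in order in both A and B, and no longer such subsequence exists.

3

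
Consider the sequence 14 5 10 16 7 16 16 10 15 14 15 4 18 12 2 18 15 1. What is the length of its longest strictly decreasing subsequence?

Scanning left to right, the best length ending at each element is: 14→1, 5→2, 10→2, 16→1, 7→3, 16→1, 16→1, 10→2, 15→2, 14→3, 15→2, 4→4, 18→1, 12→4, 2→5, 18→1, 15→2, 1→6.
So the longest decreasing subsequence has length 6, e.g. 14, 10, 7, 4, 2, 1.

6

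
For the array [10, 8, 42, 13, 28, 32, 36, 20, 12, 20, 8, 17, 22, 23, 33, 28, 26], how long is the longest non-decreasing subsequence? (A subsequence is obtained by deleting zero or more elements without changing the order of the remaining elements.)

7

One longest non-decreasing subsequence is 10, 13, 20, 20, 22, 23, 33 (positions 1,4,8,10,13,14,15), of length 7; no longer one exists.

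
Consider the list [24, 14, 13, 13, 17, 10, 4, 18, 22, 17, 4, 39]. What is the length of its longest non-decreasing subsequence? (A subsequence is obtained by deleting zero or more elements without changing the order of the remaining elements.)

Scanning left to right, the best length ending at each element is: 24→1, 14→1, 13→1, 13→2, 17→3, 10→1, 4→1, 18→4, 22→5, 17→4, 4→2, 39→6.
So the longest non-decreasing subsequence has length 6, e.g. 13, 13, 17, 18, 22, 39.

6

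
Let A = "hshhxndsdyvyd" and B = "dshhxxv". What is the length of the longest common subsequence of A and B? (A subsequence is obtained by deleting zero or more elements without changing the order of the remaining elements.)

5

A longest common subsequence is shhxv (length 5); the LCS DP confirms no longer common subsequence exists.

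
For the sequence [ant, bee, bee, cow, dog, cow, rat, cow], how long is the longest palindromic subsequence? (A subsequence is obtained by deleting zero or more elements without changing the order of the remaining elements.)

3

One longest palindromic subsequence is cow rat cow (positions 4,7,8); it reads the same forward and backward, and the interval DP gives dp[1][8] = 3.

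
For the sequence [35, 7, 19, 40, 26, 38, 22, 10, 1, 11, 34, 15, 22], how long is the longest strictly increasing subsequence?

One longest increasing subsequence is 7, 10, 11, 15, 22 (positions 2,8,10,12,13), of length 5; no longer one exists.

5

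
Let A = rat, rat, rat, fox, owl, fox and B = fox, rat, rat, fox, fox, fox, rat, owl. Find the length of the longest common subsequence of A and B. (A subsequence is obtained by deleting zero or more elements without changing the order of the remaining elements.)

Backtracking the LCS table gives one alignment: rat (A1,B2) → rat (A2,B3) → rat (A3,B7) → owl (A5,B8).
So the longest common subsequence has length 4.

4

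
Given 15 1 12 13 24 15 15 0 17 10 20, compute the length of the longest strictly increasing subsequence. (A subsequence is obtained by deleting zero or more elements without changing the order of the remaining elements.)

Scanning left to right, the best length ending at each element is: 15→1, 1→1, 12→2, 13→3, 24→4, 15→4, 15→4, 0→1, 17→5, 10→2, 20→6.
So the longest increasing subsequence has length 6, e.g. 1, 12, 13, 15, 17, 20.

6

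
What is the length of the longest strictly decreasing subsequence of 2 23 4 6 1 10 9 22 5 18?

4

Let dp[i] be the longest decreasing subsequence ending at position i. Then dp = [1, 1, 2, 2, 3, 2, 3, 2, 4, 3].
The maximum is 4; one witness is 23, 10, 9, 5 at positions 2,6,7,9.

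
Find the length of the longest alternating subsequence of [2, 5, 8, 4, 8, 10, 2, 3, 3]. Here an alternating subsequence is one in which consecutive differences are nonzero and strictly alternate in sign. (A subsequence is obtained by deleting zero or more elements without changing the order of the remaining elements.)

A longest alternating subsequence is 2, 5, 4, 8, 2, 3 (positions 1,2,4,5,7,8); its 5 consecutive differences strictly alternate in sign, and length 6 is optimal.

6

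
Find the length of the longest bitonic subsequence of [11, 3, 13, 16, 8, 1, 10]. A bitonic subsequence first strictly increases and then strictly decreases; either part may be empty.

One longest bitonic subsequence is 11, 13, 16, 8, 1 (positions 1,3,4,5,6): it rises to 16 then falls. Length 5 is optimal.

5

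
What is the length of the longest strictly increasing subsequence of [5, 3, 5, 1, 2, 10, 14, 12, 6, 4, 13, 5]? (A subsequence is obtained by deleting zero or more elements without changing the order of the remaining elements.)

5

Let dp[i] be the longest increasing subsequence ending at position i. Then dp = [1, 1, 2, 1, 2, 3, 4, 4, 3, 3, 5, 4].
The maximum is 5; one witness is 3, 5, 10, 12, 13 at positions 2,3,6,8,11.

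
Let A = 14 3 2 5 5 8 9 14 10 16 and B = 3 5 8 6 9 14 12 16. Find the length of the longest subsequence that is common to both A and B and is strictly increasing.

6

A longest common strictly increasing subsequence is 3, 5, 8, 9, 14, 16 (length 6); it appears in order in both A and B, and no longer such subsequence exists.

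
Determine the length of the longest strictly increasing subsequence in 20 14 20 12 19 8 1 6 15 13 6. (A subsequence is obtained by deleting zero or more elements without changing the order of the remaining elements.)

One longest increasing subsequence is 1, 6, 15 (positions 7,8,9), of length 3; no longer one exists.

3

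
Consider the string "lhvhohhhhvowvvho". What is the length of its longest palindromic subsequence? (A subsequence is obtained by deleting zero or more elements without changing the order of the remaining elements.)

10

Using dp[i][j] = 2 + dp[i+1][j−1] if the ends match, else max(dp[i+1][j], dp[i][j−1]):
dp[1][16] = 10. A witness is hvohhhhovh at positions 2,3,5,6,7,8,9,11,14,15.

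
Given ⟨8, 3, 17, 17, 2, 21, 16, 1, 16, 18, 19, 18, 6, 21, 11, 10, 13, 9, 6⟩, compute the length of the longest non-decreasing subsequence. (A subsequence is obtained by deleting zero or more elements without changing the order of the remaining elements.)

6

One longest non-decreasing subsequence is 8, 17, 17, 18, 19, 21 (positions 1,3,4,10,11,14), of length 6; no longer one exists.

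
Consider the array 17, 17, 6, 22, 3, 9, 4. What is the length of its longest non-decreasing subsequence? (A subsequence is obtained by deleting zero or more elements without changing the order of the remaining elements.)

3

Let dp[i] be the longest non-decreasing subsequence ending at position i. Then dp = [1, 2, 1, 3, 1, 2, 2].
The maximum is 3; one witness is 17, 17, 22 at positions 1,2,4.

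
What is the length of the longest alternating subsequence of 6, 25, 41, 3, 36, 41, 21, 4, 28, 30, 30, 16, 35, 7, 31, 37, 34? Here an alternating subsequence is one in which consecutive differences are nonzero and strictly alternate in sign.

Track the best alternating length ending on an up-step vs a down-step at each position: up/down = 1/1, 2/1, 2/1, 1/3, 4/3, 4/1, 4/5, 4/5, 6/5, 6/5, 6/5, 6/7, 8/5, 6/9, 10/9, 10/5, 10/11.
The maximum over both is 11; one such subsequence is 6, 25, 3, 36, 21, 28, 16, 35, 7, 37, 34.

11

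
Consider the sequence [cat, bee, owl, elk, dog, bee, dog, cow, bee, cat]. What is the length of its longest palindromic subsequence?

7

Using dp[i][j] = 2 + dp[i+1][j−1] if the ends match, else max(dp[i+1][j], dp[i][j−1]):
dp[1][10] = 7. A witness is cat bee dog bee dog bee cat at positions 1,2,5,6,7,9,10.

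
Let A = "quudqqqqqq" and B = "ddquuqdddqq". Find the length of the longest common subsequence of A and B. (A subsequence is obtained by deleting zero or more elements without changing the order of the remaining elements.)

6

A longest common subsequence is quudqq (length 6); the LCS DP confirms no longer common subsequence exists.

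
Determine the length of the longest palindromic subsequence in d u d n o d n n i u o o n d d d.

10

One longest palindromic subsequence is dddnoonddd (positions 1,3,6,7,11,12,13,14,15,16); it reads the same forward and backward, and the interval DP gives dp[1][16] = 10.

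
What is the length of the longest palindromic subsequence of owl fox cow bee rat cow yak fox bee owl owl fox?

7

Using dp[i][j] = 2 + dp[i+1][j−1] if the ends match, else max(dp[i+1][j], dp[i][j−1]):
dp[1][12] = 7. A witness is owl fox cow rat cow fox owl at positions 1,2,3,5,6,8,11.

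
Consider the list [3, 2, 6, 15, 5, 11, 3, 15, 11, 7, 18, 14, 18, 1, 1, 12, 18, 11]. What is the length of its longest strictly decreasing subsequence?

Scanning left to right, the best length ending at each element is: 3→1, 2→2, 6→1, 15→1, 5→2, 11→2, 3→3, 15→1, 11→2, 7→3, 18→1, 14→2, 18→1, 1→4, 1→4, 12→3, 18→1, 11→4.
So the longest decreasing subsequence has length 4, e.g. 6, 5, 3, 1.

4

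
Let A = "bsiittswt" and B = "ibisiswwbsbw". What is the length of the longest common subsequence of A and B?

5

Backtracking the LCS table gives one alignment: b (A1,B2) → s (A2,B4) → i (A3,B5) → s (A7,B10) → w (A8,B12).
So the longest common subsequence has length 5.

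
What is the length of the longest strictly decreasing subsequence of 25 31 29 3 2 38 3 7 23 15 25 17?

4

Let dp[i] be the longest decreasing subsequence ending at position i. Then dp = [1, 1, 2, 3, 4, 1, 3, 3, 3, 4, 3, 4].
The maximum is 4; one witness is 31, 29, 3, 2 at positions 2,3,4,5.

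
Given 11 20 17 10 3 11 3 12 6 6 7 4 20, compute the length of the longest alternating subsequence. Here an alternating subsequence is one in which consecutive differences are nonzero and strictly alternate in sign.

A longest alternating subsequence is 11, 20, 10, 11, 3, 12, 6, 7, 4, 20 (positions 1,2,4,6,7,8,9,11,12,13); its 9 consecutive differences strictly alternate in sign, and length 10 is optimal.

10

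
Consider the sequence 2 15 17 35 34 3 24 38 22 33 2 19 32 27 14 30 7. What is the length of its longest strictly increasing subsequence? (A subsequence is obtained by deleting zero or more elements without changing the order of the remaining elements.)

6

Scanning left to right, the best length ending at each element is: 2→1, 15→2, 17→3, 35→4, 34→4, 3→2, 24→4, 38→5, 22→4, 33→5, 2→1, 19→4, 32→5, 27→5, 14→3, 30→6, 7→3.
So the longest increasing subsequence has length 6, e.g. 2, 15, 17, 24, 27, 30.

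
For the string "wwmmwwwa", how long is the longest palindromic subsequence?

One longest palindromic subsequence is wwmmww (positions 1,2,3,4,6,7); it reads the same forward and backward, and the interval DP gives dp[1][8] = 6.

6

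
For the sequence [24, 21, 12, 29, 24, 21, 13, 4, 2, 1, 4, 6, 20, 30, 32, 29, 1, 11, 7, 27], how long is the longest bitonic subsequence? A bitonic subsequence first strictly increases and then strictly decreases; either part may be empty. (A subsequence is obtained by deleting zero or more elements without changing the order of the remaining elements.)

9

Let inc[i] be the LIS ending at i and dec[i] the longest strictly decreasing subsequence starting at i. inc = [1, 1, 1, 2, 2, 2, 2, 1, 1, 1, 2, 3, 4, 5, 6, 5, 1, 4, 4, 5], dec = [6, 5, 4, 7, 6, 5, 4, 3, 2, 1, 2, 2, 3, 4, 4, 3, 1, 2, 1, 1].
max_i inc[i]+dec[i]−1 = 9, with one witness 2, 4, 6, 20, 30, 32, 29, 11, 7.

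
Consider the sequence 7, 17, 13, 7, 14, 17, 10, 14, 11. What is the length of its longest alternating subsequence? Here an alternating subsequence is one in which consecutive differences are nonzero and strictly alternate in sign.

A longest alternating subsequence is 7, 17, 13, 14, 10, 14, 11 (positions 1,2,3,5,7,8,9); its 6 consecutive differences strictly alternate in sign, and length 7 is optimal.

7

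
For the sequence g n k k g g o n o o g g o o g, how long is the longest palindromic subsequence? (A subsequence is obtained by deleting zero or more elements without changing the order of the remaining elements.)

Using dp[i][j] = 2 + dp[i+1][j−1] if the ends match, else max(dp[i+1][j], dp[i][j−1]):
dp[1][15] = 9. A witness is gggoooggg at positions 1,5,6,7,9,10,11,12,15.

9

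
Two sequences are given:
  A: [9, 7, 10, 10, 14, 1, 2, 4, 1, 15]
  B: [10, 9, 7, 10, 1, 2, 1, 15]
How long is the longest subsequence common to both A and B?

7

Backtracking the LCS table gives one alignment: 9 (A1,B2) → 7 (A2,B3) → 10 (A4,B4) → 1 (A6,B5) → 2 (A7,B6) → 1 (A9,B7) → 15 (A10,B8).
So the longest common subsequence has length 7.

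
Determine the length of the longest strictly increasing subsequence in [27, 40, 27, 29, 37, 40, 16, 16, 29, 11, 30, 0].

Let dp[i] be the longest increasing subsequence ending at position i. Then dp = [1, 2, 1, 2, 3, 4, 1, 1, 2, 1, 3, 1].
The maximum is 4; one witness is 27, 29, 37, 40 at positions 1,4,5,6.

4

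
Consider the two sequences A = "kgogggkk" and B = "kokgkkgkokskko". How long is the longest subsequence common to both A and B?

6

A longest common subsequence is koggkk (length 6); the LCS DP confirms no longer common subsequence exists.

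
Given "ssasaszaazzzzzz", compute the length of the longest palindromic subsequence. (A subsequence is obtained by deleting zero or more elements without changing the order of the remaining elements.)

7

One longest palindromic subsequence is zzzzzzz (positions 7,10,11,12,13,14,15); it reads the same forward and backward, and the interval DP gives dp[1][15] = 7.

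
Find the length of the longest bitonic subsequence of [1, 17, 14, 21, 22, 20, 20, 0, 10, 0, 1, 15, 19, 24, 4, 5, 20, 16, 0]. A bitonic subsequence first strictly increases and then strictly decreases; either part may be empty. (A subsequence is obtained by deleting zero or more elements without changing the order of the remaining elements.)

8

One longest bitonic subsequence is 1, 17, 21, 22, 20, 19, 16, 0 (positions 1,2,4,5,7,13,18,19): it rises to 22 then falls. Length 8 is optimal.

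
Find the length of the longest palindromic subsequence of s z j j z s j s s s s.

One longest palindromic subsequence is ssssss (positions 1,6,8,9,10,11); it reads the same forward and backward, and the interval DP gives dp[1][11] = 6.

6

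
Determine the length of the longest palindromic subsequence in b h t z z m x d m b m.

One longest palindromic subsequence is bmdmb (positions 1,6,8,9,10); it reads the same forward and backward, and the interval DP gives dp[1][11] = 5.

5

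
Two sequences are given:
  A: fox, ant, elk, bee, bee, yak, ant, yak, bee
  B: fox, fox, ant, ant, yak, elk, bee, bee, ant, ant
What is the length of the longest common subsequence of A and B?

6

A longest common subsequence is fox, ant, elk, bee, bee, ant (length 6); the LCS DP confirms no longer common subsequence exists.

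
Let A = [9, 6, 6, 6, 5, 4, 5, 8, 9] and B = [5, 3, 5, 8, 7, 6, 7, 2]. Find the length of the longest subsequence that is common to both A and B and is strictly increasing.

A longest common strictly increasing subsequence is 5, 8 (length 2); it appears in order in both A and B, and no longer such subsequence exists.

2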